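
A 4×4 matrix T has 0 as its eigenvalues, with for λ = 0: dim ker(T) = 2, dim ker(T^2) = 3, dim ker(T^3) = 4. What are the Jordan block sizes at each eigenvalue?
Jordan blocks: (0, 3), (0, 1)

λ = 0: successive nullity increments [2, 1, 1] count blocks of size ≥ k; block sizes are [3, 1].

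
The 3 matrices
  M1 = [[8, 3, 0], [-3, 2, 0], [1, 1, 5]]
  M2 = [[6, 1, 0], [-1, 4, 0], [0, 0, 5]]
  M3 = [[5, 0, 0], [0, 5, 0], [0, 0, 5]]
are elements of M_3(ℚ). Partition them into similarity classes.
2 classes: {M1, M2}, {M3}

Characteristic polynomials: χ_{M1} = (x - 5)^3, χ_{M2} = (x - 5)^3, χ_{M3} = (x - 5)^3.

{M1, M2}: invariant factors x - 5, (x - 5)^2.

{M3}: invariant factors x - 5, x - 5, x - 5.

Matrices are similar if and only if their invariant-factor lists agree; the partition into similarity classes is {M1, M2}, {M3}.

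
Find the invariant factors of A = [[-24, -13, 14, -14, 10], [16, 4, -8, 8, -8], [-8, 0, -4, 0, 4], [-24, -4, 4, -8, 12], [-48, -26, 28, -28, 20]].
The Jordan structure of A has elementary divisors (x + 4)^2, (x + 4), x, x. Arranging the block sizes at each eigenvalue in decreasing order and taking row products gives the invariant factors.

Invariant factors (smallest first, each dividing the next): x(x + 4), x(x + 4)^2.

Check: the last factor x(x + 4)^2 is the minimal polynomial, and the product x^2(x + 4)^3 is the characteristic polynomial.

x(x + 4), x(x + 4)^2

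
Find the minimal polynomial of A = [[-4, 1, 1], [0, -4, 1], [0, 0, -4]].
m_A(x) = (x + 4)^3

The characteristic polynomial factors as (x + 4)^3. The minimal polynomial is ∏(x - λ)^{k_λ} where k_λ is the size of the largest Jordan block at λ.

For λ = -4: rank(A + 4I) = 2, and the largest Jordan block has size 3 (the smallest k with rank((A + 4I)^k) = rank((A + 4I)^(k+1))).

So m_A(x) = (x + 4)^3.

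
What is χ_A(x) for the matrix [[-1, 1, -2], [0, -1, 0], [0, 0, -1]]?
χ_A(x) = (x + 1)^3

xI - A = [[x + 1, -1, 2], [0, x + 1, 0], [0, 0, x + 1]].

Expanding det(xI - A) along the first row:
det(xI - A) = + (x + 1)·det([[x + 1, 0], [0, x + 1]]) - (-1)·det([[0, 0], [0, x + 1]]) + (2)·det([[0, x + 1], [0, 0]]).

Evaluating gives χ_A(x) = x^3 + 3x^2 + 3x + 1 = (x + 1)^3.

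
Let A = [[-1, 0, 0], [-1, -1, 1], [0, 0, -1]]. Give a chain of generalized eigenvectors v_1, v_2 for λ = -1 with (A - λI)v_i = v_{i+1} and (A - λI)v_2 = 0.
v_1 = [[1, 2, 0]]^T, v_2 = [[0, -1, 0]]^T

We seek v_1 ∈ ker((A + I)^2) \ ker(A + I), then set v_{i+1} = (A + I) v_i.

One such chain is v_1 = [[1, 2, 0]]^T, v_2 = [[0, -1, 0]]^T. Check: (A + I) v_2 = [[0, 0, 0]]^T = 0.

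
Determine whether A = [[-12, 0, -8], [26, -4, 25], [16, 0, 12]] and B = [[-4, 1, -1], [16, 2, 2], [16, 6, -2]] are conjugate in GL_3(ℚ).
Two matrices over a field are similar if and only if they have the same invariant factors.

Both A and B have characteristic polynomial (x - 4)(x + 4)^2 and minimal polynomial (x - 4)(x + 4)^2. Computing further, both have invariant factors (x - 4)(x + 4)^2. Hence A and B are similar.

Yes.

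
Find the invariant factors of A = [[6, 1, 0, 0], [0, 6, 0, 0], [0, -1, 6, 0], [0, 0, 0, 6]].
x - 6, x - 6, (x - 6)^2

The Jordan structure of A has elementary divisors (x - 6)^2, (x - 6), (x - 6). Arranging the block sizes at each eigenvalue in decreasing order and taking row products gives the invariant factors.

Invariant factors (smallest first, each dividing the next): x - 6, x - 6, (x - 6)^2.

Check: the last factor (x - 6)^2 is the minimal polynomial, and the product (x - 6)^4 is the characteristic polynomial.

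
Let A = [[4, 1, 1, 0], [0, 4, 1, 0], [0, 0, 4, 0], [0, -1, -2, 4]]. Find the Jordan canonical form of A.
The characteristic polynomial is det(xI - A) = (x - 4)^4, so the eigenvalues are 4 (algebraic multiplicity 4).

For λ = 4: rank(A - 4I) = 2, rank((A - 4I)^2) = 1, rank((A - 4I)^3) = 0. The eigenspace has dimension 4 - 2 = 2, so there are 2 Jordan blocks; the rank sequence gives block sizes [3, 1].

Assembling the blocks gives the Jordan form J above.

J = [[4, 1, 0, 0], [0, 4, 1, 0], [0, 0, 4, 0], [0, 0, 0, 4]]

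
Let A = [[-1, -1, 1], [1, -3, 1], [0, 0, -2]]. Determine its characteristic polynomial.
χ_A(x) = (x + 2)^3

xI - A = [[x + 1, 1, -1], [-1, x + 3, -1], [0, 0, x + 2]].

Expanding det(xI - A) along the first row:
det(xI - A) = + (x + 1)·det([[x + 3, -1], [0, x + 2]]) - (1)·det([[-1, -1], [0, x + 2]]) + (-1)·det([[-1, x + 3], [0, 0]]).

Evaluating gives χ_A(x) = x^3 + 6x^2 + 12x + 8 = (x + 2)^3.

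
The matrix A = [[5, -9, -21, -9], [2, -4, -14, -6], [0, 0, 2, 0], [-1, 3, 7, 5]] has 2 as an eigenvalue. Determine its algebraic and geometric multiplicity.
algebraic multiplicity 4, geometric multiplicity 3

The characteristic polynomial is (x - 2)^4, so the factor x - 2 appears with exponent 4: the algebraic multiplicity is 4.

rank(A - 2I) = 1, so the eigenspace has dimension 4 - 1 = 3: the geometric multiplicity is 3.

Since 3 < 4, A is not diagonalizable.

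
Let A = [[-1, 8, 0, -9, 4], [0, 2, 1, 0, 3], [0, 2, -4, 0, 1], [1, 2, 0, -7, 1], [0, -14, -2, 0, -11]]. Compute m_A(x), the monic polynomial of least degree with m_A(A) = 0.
m_A(x) = (x + 4)^2(x + 5)

The characteristic polynomial factors as (x + 4)^4(x + 5). The minimal polynomial is ∏(x - λ)^{k_λ} where k_λ is the size of the largest Jordan block at λ.

For λ = -5: rank(A + 5I) = 4, and the largest Jordan block has size 1 (the smallest k with rank((A + 5I)^k) = rank((A + 5I)^(k+1))).
For λ = -4: rank(A + 4I) = 3, and the largest Jordan block has size 2 (the smallest k with rank((A + 4I)^k) = rank((A + 4I)^(k+1))).

So m_A(x) = (x + 4)^2(x + 5).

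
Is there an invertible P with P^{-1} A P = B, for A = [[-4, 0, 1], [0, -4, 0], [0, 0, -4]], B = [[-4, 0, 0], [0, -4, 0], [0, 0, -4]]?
No.

Both have characteristic polynomial (x + 4)^3, but the minimal polynomial of A is (x + 4)^2 while the minimal polynomial of B is x + 4. The minimal polynomial is a similarity invariant, so A and B are not similar.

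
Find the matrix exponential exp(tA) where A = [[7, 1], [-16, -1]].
e^{tA} = [[(4*t + 1)*e^{3*t}, t*e^{3*t}], [-16*t*e^{3*t}, (1 - 4*t)*e^{3*t}]]

A has Jordan form J = [[3, 1], [0, 3]] with A = PJP^{-1}, so e^{tA} = P e^{tJ} P^{-1}.

For a Jordan block J_k(λ), e^{tJ_k(λ)} = e^{λt} · (I + tN + t^2 N^2/2! + ... + t^{k-1} N^{k-1}/(k-1)!) where N is the nilpotent superdiagonal part.

Assembling the blocks and conjugating back gives the entries of e^{tA} as shown above.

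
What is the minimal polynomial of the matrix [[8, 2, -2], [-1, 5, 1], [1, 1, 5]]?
The characteristic polynomial factors as (x - 6)^3. The minimal polynomial is ∏(x - λ)^{k_λ} where k_λ is the size of the largest Jordan block at λ.

For λ = 6: rank(A - 6I) = 1, and the largest Jordan block has size 2 (the smallest k with rank((A - 6I)^k) = rank((A - 6I)^(k+1))).

So m_A(x) = (x - 6)^2.

m_A(x) = (x - 6)^2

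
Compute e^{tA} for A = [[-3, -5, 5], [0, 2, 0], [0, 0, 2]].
e^{tA} = [[e^{-3*t}, (1 - e^{5*t})*e^{-3*t}, (e^{5*t} - 1)*e^{-3*t}], [0, e^{2*t}, 0], [0, 0, e^{2*t}]]

A has Jordan form J = [[-3, 0, 0], [0, 2, 0], [0, 0, 2]] with A = PJP^{-1}, so e^{tA} = P e^{tJ} P^{-1}.

For a Jordan block J_k(λ), e^{tJ_k(λ)} = e^{λt} · (I + tN + t^2 N^2/2! + ... + t^{k-1} N^{k-1}/(k-1)!) where N is the nilpotent superdiagonal part.

Assembling the blocks and conjugating back gives the entries of e^{tA} as shown above.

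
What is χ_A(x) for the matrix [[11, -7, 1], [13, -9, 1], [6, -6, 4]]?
xI - A = [[x - 11, 7, -1], [-13, x + 9, -1], [-6, 6, x - 4]].

Expanding det(xI - A) along the first row:
det(xI - A) = + (x - 11)·det([[x + 9, -1], [6, x - 4]]) - (7)·det([[-13, -1], [-6, x - 4]]) + (-1)·det([[-13, x + 9], [-6, 6]]).

Evaluating gives χ_A(x) = x^3 - 6x^2 + 32 = (x - 4)^2(x + 2).

χ_A(x) = (x - 4)^2(x + 2)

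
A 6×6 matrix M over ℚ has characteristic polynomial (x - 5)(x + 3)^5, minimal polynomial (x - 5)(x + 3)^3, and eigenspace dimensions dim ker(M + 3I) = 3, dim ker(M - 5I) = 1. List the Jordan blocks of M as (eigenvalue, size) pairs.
Jordan blocks: (-3, 3), (-3, 1), (-3, 1), (5, 1)

λ = -3: algebraic multiplicity 5 (exponent in χ_M), largest block size 3 (exponent in m_M), 3 blocks (geometric multiplicity). These force block sizes [3, 1, 1].
λ = 5: algebraic multiplicity 1 (exponent in χ_M), largest block size 1 (exponent in m_M), 1 block (geometric multiplicity). This forces block sizes [1].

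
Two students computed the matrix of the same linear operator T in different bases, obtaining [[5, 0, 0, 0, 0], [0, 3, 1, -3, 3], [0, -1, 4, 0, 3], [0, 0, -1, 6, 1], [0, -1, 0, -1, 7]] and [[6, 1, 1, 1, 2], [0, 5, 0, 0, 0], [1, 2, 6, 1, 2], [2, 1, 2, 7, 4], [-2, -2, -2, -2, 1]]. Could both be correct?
Yes.

Two matrices over a field are similar if and only if they have the same invariant factors.

Both A and B have characteristic polynomial (x - 5)^5 and minimal polynomial (x - 5)^2. Computing further, both have invariant factors x - 5, (x - 5)^2, (x - 5)^2. Hence A and B are similar.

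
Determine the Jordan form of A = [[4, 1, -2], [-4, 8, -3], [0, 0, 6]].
J = [[6, 1, 0], [0, 6, 1], [0, 0, 6]]

The characteristic polynomial is det(xI - A) = (x - 6)^3, so the eigenvalues are 6 (algebraic multiplicity 3).

For λ = 6: rank(A - 6I) = 2, rank((A - 6I)^2) = 1, rank((A - 6I)^3) = 0. The eigenspace has dimension 3 - 2 = 1, so there is 1 Jordan block; the rank sequence gives block sizes [3].

Assembling the blocks gives the Jordan form J above.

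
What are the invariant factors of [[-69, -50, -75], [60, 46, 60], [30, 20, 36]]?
The Jordan structure of A has elementary divisors (x - 1), (x - 6), (x - 6). Arranging the block sizes at each eigenvalue in decreasing order and taking row products gives the invariant factors.

Invariant factors (smallest first, each dividing the next): x - 6, (x - 6)(x - 1).

Check: the last factor (x - 6)(x - 1) is the minimal polynomial, and the product (x - 6)^2(x - 1) is the characteristic polynomial.

x - 6, (x - 6)(x - 1)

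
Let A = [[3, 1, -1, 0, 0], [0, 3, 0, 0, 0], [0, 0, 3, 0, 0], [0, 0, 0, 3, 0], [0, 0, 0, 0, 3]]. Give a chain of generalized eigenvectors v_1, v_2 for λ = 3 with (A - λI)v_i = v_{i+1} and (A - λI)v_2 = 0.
v_1 = [[1, 2, 1, 0, 1]]^T, v_2 = [[1, 0, 0, 0, 0]]^T

We seek v_1 ∈ ker((A - 3I)^2) \ ker(A - 3I), then set v_{i+1} = (A - 3I) v_i.

One such chain is v_1 = [[1, 2, 1, 0, 1]]^T, v_2 = [[1, 0, 0, 0, 0]]^T. Check: (A - 3I) v_2 = [[0, 0, 0, 0, 0]]^T = 0.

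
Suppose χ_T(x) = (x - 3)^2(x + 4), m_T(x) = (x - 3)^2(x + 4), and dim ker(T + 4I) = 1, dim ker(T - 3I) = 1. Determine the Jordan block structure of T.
Jordan blocks: (-4, 1), (3, 2)

λ = -4: algebraic multiplicity 1 (exponent in χ_T), largest block size 1 (exponent in m_T), 1 block (geometric multiplicity). This forces block sizes [1].
λ = 3: algebraic multiplicity 2 (exponent in χ_T), largest block size 2 (exponent in m_T), 1 block (geometric multiplicity). This forces block sizes [2].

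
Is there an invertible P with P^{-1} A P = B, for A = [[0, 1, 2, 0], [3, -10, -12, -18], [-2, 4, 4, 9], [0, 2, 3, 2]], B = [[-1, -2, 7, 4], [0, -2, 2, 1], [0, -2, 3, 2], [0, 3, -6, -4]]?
Yes.

Two matrices over a field are similar if and only if they have the same invariant factors.

Both A and B have characteristic polynomial (x + 1)^4 and minimal polynomial (x + 1)^2. Computing further, both have invariant factors (x + 1)^2, (x + 1)^2. Hence A and B are similar.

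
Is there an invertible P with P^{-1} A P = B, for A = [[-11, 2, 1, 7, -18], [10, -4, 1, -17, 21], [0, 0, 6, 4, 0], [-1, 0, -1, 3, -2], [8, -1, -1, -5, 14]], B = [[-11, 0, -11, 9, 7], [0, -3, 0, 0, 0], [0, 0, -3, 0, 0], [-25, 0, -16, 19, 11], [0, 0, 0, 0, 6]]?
No.

Both have characteristic polynomial (x - 6)(x - 4)^2(x + 3)^2, but the minimal polynomial of A is (x - 6)(x - 4)^2(x + 3)^2 while the minimal polynomial of B is (x - 6)(x - 4)^2(x + 3). The minimal polynomial is a similarity invariant, so A and B are not similar.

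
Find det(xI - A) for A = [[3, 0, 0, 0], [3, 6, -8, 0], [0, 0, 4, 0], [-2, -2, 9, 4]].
xI - A = [[x - 3, 0, 0, 0], [-3, x - 6, 8, 0], [0, 0, x - 4, 0], [2, 2, -9, x - 4]].

Expanding det(xI - A) along the first row:
det(xI - A) = + (x - 3)·det([[x - 6, 8, 0], [0, x - 4, 0], [2, -9, x - 4]]) - (0)·det([[-3, 8, 0], [0, x - 4, 0], [2, -9, x - 4]]) + (0)·det([[-3, x - 6, 0], [0, 0, 0], [2, 2, x - 4]]) - (0)·det([[-3, x - 6, 8], [0, 0, x - 4], [2, 2, -9]]).

Evaluating gives χ_A(x) = x^4 - 17x^3 + 106x^2 - 288x + 288 = (x - 6)(x - 4)^2(x - 3).

χ_A(x) = (x - 6)(x - 4)^2(x - 3)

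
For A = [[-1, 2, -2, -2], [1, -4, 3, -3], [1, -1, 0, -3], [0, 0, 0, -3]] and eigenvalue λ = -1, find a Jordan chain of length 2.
v_1 = [[1, 0, 0, 0]]^T, v_2 = [[0, 1, 1, 0]]^T

We seek v_1 ∈ ker((A + I)^2) \ ker(A + I), then set v_{i+1} = (A + I) v_i.

One such chain is v_1 = [[1, 0, 0, 0]]^T, v_2 = [[0, 1, 1, 0]]^T. Check: (A + I) v_2 = [[0, 0, 0, 0]]^T = 0.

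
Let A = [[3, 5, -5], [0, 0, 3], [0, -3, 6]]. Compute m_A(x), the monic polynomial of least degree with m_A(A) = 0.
The characteristic polynomial factors as (x - 3)^3. The minimal polynomial is ∏(x - λ)^{k_λ} where k_λ is the size of the largest Jordan block at λ.

For λ = 3: rank(A - 3I) = 1, and the largest Jordan block has size 2 (the smallest k with rank((A - 3I)^k) = rank((A - 3I)^(k+1))).

So m_A(x) = (x - 3)^2.

m_A(x) = (x - 3)^2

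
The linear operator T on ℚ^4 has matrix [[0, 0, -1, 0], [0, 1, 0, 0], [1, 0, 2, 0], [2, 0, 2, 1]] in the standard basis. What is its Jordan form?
J = [[1, 1, 0, 0], [0, 1, 0, 0], [0, 0, 1, 0], [0, 0, 0, 1]]

The characteristic polynomial is det(xI - A) = (x - 1)^4, so the eigenvalues are 1 (algebraic multiplicity 4).

For λ = 1: rank(A - I) = 1, rank((A - I)^2) = 0. The eigenspace has dimension 4 - 1 = 3, so there are 3 Jordan blocks; the rank sequence gives block sizes [2, 1, 1].

Assembling the blocks gives the Jordan form J above.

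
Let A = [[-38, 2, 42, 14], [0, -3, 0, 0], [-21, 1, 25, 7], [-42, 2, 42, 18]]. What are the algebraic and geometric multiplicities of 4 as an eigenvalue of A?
algebraic multiplicity 2, geometric multiplicity 2

The characteristic polynomial is (x - 4)^2(x + 3)^2, so the factor x - 4 appears with exponent 2: the algebraic multiplicity is 2.

rank(A - 4I) = 2, so the eigenspace has dimension 4 - 2 = 2: the geometric multiplicity is 2.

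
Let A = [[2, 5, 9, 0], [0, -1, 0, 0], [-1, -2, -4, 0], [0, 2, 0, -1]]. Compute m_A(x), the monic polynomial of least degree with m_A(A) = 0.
The characteristic polynomial factors as (x + 1)^4. The minimal polynomial is ∏(x - λ)^{k_λ} where k_λ is the size of the largest Jordan block at λ.

For λ = -1: rank(A + I) = 2, and the largest Jordan block has size 3 (the smallest k with rank((A + I)^k) = rank((A + I)^(k+1))).

So m_A(x) = (x + 1)^3.

m_A(x) = (x + 1)^3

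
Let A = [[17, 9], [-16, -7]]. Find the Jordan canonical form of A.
J = [[5, 1], [0, 5]]

The characteristic polynomial is det(xI - A) = (x - 5)^2, so the eigenvalues are 5 (algebraic multiplicity 2).

For λ = 5: rank(A - 5I) = 1, rank((A - 5I)^2) = 0. The eigenspace has dimension 2 - 1 = 1, so there is 1 Jordan block; the rank sequence gives block sizes [2].

Assembling the blocks gives the Jordan form J above.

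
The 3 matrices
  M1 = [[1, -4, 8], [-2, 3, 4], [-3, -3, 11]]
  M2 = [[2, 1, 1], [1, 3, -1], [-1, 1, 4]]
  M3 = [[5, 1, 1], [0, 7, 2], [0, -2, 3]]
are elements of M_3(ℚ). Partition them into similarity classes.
Characteristic polynomials: χ_{M1} = (x - 5)^3, χ_{M2} = (x - 3)^3, χ_{M3} = (x - 5)^3.

{M1, M3}: invariant factors x - 5, (x - 5)^2.

{M2}: invariant factors (x - 3)^3.

Matrices are similar if and only if their invariant-factor lists agree; the partition into similarity classes is {M1, M3}, {M2}.

2 classes: {M1, M3}, {M2}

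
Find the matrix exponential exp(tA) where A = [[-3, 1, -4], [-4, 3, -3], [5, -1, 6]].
A has Jordan form J = [[2, 1, 0], [0, 2, 1], [0, 0, 2]] with A = PJP^{-1}, so e^{tA} = P e^{tJ} P^{-1}.

For a Jordan block J_k(λ), e^{tJ_k(λ)} = e^{λt} · (I + tN + t^2 N^2/2! + ... + t^{k-1} N^{k-1}/(k-1)!) where N is the nilpotent superdiagonal part.

Assembling the blocks and conjugating back gives the entries of e^{tA} as shown above.

e^{tA} = [[(t^2 - 10*t + 2)*e^{2*t}/2, t*e^{2*t}, t*(t - 8)*e^{2*t}/2], [t*(t - 8)*e^{2*t}/2, (t + 1)*e^{2*t}, t*(t - 6)*e^{2*t}/2], [t*(10 - t)*e^{2*t}/2, -t*e^{2*t}, (-t^2 + 8*t + 2)*e^{2*t}/2]]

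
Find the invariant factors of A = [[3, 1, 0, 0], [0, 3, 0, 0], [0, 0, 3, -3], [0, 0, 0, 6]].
The Jordan structure of A has elementary divisors (x - 3)^2, (x - 3), (x - 6). Arranging the block sizes at each eigenvalue in decreasing order and taking row products gives the invariant factors.

Invariant factors (smallest first, each dividing the next): x - 3, (x - 6)(x - 3)^2.

Check: the last factor (x - 6)(x - 3)^2 is the minimal polynomial, and the product (x - 6)(x - 3)^3 is the characteristic polynomial.

x - 3, (x - 6)(x - 3)^2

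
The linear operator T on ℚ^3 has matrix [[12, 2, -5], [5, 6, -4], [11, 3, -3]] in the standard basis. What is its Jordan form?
The characteristic polynomial is det(xI - A) = (x - 5)^3, so the eigenvalues are 5 (algebraic multiplicity 3).

For λ = 5: rank(A - 5I) = 2, rank((A - 5I)^2) = 1, rank((A - 5I)^3) = 0. The eigenspace has dimension 3 - 2 = 1, so there is 1 Jordan block; the rank sequence gives block sizes [3].

Assembling the blocks gives the Jordan form J above.

J = [[5, 1, 0], [0, 5, 1], [0, 0, 5]]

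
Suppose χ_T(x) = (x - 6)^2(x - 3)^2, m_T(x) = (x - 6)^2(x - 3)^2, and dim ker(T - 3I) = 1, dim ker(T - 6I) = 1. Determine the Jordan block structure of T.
λ = 3: algebraic multiplicity 2 (exponent in χ_T), largest block size 2 (exponent in m_T), 1 block (geometric multiplicity). This forces block sizes [2].
λ = 6: algebraic multiplicity 2 (exponent in χ_T), largest block size 2 (exponent in m_T), 1 block (geometric multiplicity). This forces block sizes [2].

Jordan blocks: (3, 2), (6, 2)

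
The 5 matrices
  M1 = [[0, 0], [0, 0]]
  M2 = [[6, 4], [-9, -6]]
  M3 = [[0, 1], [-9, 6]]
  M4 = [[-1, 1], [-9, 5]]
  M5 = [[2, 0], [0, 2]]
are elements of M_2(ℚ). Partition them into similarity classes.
5 classes: {M1}, {M2}, {M3}, {M4}, {M5}

Characteristic polynomials: χ_{M1} = x^2, χ_{M2} = x^2, χ_{M3} = (x - 3)^2, χ_{M4} = (x - 2)^2, χ_{M5} = (x - 2)^2.

{M1}: invariant factors x, x.

{M2}: invariant factors x^2.

{M3}: invariant factors (x - 3)^2.

{M4}: invariant factors (x - 2)^2.

{M5}: invariant factors x - 2, x - 2.

Matrices are similar if and only if their invariant-factor lists agree; the partition into similarity classes is {M1}, {M2}, {M3}, {M4}, {M5}.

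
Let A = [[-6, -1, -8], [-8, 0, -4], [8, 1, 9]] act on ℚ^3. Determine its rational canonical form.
R = [[0, 0, 0], [1, 0, -6], [0, 1, 3]]

The invariant factors of A (the non-unit diagonal entries of the Smith normal form of xI - A over ℚ[x]) are x(x^2 - 3x + 6), each dividing the next. The characteristic polynomial is their product, x(x^2 - 3x + 6).

The rational canonical form is the block-diagonal matrix of companion matrices C(f_i):
R = [[0, 0, 0], [1, 0, -6], [0, 1, 3]].

Note the characteristic polynomial does not split into linear factors over ℚ, so A has no Jordan form over ℚ; the rational canonical form exists over any field.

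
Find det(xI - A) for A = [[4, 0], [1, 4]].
xI - A = [[x - 4, 0], [-1, x - 4]].

Expanding det(xI - A) along the first row:
det(xI - A) = + (x - 4)·det([[x - 4]]) - (0)·det([[-1]]).

Evaluating gives χ_A(x) = x^2 - 8x + 16 = (x - 4)^2.

χ_A(x) = (x - 4)^2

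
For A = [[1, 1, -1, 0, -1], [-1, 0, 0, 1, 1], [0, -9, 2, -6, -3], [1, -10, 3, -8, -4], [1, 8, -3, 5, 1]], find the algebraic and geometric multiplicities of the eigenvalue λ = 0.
algebraic multiplicity 1, geometric multiplicity 1

The characteristic polynomial is x(x + 1)^4, so the factor x appears with exponent 1: the algebraic multiplicity is 1.

rank(A) = 4, so the eigenspace has dimension 5 - 4 = 1: the geometric multiplicity is 1.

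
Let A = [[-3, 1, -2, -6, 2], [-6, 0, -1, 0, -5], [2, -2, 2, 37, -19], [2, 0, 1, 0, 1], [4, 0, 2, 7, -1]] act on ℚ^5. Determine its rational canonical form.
R = [[0, -4, 0, 0, 0], [1, 1, 0, 0, 0], [0, 0, 0, 0, -16], [0, 0, 1, 0, 0], [0, 0, 0, 1, -3]]

The invariant factors of A (the non-unit diagonal entries of the Smith normal form of xI - A over ℚ[x]) are x^2 - x + 4, (x + 4)(x^2 - x + 4), each dividing the next. The characteristic polynomial is their product, (x + 4)(x^2 - x + 4)^2.

The rational canonical form is the block-diagonal matrix of companion matrices C(f_i):
R = [[0, -4, 0, 0, 0], [1, 1, 0, 0, 0], [0, 0, 0, 0, -16], [0, 0, 1, 0, 0], [0, 0, 0, 1, -3]].

Note the characteristic polynomial does not split into linear factors over ℚ, so A has no Jordan form over ℚ; the rational canonical form exists over any field.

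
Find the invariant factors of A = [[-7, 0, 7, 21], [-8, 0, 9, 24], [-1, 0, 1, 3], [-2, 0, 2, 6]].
The Jordan structure of A has elementary divisors x^3, x. Arranging the block sizes at each eigenvalue in decreasing order and taking row products gives the invariant factors.

Invariant factors (smallest first, each dividing the next): x, x^3.

Check: the last factor x^3 is the minimal polynomial, and the product x^4 is the characteristic polynomial.

x, x^3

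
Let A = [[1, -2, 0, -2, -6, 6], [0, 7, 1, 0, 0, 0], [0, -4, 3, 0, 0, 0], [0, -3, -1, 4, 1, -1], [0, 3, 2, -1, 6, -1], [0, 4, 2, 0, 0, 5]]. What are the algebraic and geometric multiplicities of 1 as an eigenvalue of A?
algebraic multiplicity 1, geometric multiplicity 1

The characteristic polynomial is (x - 5)^5(x - 1), so the factor x - 1 appears with exponent 1: the algebraic multiplicity is 1.

rank(A - I) = 5, so the eigenspace has dimension 6 - 5 = 1: the geometric multiplicity is 1.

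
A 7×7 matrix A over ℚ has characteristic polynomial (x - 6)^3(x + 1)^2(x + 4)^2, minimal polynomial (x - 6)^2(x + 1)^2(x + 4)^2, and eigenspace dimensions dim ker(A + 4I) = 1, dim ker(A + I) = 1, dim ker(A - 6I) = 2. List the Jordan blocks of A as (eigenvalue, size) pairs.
λ = -4: algebraic multiplicity 2 (exponent in χ_A), largest block size 2 (exponent in m_A), 1 block (geometric multiplicity). This forces block sizes [2].
λ = -1: algebraic multiplicity 2 (exponent in χ_A), largest block size 2 (exponent in m_A), 1 block (geometric multiplicity). This forces block sizes [2].
λ = 6: algebraic multiplicity 3 (exponent in χ_A), largest block size 2 (exponent in m_A), 2 blocks (geometric multiplicity). These force block sizes [2, 1].

Jordan blocks: (-4, 2), (-1, 2), (6, 2), (6, 1)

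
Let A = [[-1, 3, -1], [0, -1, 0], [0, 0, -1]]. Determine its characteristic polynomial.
χ_A(x) = (x + 1)^3

xI - A = [[x + 1, -3, 1], [0, x + 1, 0], [0, 0, x + 1]].

Expanding det(xI - A) along the first row:
det(xI - A) = + (x + 1)·det([[x + 1, 0], [0, x + 1]]) - (-3)·det([[0, 0], [0, x + 1]]) + (1)·det([[0, x + 1], [0, 0]]).

Evaluating gives χ_A(x) = x^3 + 3x^2 + 3x + 1 = (x + 1)^3.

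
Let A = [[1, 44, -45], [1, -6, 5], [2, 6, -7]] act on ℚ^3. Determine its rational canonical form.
The invariant factors of A (the non-unit diagonal entries of the Smith normal form of xI - A over ℚ[x]) are (x + 2)(x + 5)^2, each dividing the next. The characteristic polynomial is their product, (x + 2)(x + 5)^2.

The rational canonical form is the block-diagonal matrix of companion matrices C(f_i):
R = [[0, 0, -50], [1, 0, -45], [0, 1, -12]].

R = [[0, 0, -50], [1, 0, -45], [0, 1, -12]]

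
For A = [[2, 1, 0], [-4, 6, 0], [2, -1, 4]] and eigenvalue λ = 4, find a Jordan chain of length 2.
v_1 = [[0, 1, 2]]^T, v_2 = [[1, 2, -1]]^T

We seek v_1 ∈ ker((A - 4I)^2) \ ker(A - 4I), then set v_{i+1} = (A - 4I) v_i.

One such chain is v_1 = [[0, 1, 2]]^T, v_2 = [[1, 2, -1]]^T. Check: (A - 4I) v_2 = [[0, 0, 0]]^T = 0.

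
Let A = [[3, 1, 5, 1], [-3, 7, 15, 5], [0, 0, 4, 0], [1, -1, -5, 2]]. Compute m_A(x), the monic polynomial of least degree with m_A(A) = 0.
m_A(x) = (x - 4)^3

The characteristic polynomial factors as (x - 4)^4. The minimal polynomial is ∏(x - λ)^{k_λ} where k_λ is the size of the largest Jordan block at λ.

For λ = 4: rank(A - 4I) = 2, and the largest Jordan block has size 3 (the smallest k with rank((A - 4I)^k) = rank((A - 4I)^(k+1))).

So m_A(x) = (x - 4)^3.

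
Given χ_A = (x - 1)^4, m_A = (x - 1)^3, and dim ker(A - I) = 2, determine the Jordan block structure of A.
Jordan blocks: (1, 3), (1, 1)

λ = 1: algebraic multiplicity 4 (exponent in χ_A), largest block size 3 (exponent in m_A), 2 blocks (geometric multiplicity). These force block sizes [3, 1].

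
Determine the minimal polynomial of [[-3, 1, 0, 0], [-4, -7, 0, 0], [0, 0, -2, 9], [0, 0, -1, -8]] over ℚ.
The characteristic polynomial factors as (x + 5)^4. The minimal polynomial is ∏(x - λ)^{k_λ} where k_λ is the size of the largest Jordan block at λ.

For λ = -5: rank(A + 5I) = 2, and the largest Jordan block has size 2 (the smallest k with rank((A + 5I)^k) = rank((A + 5I)^(k+1))).

So m_A(x) = (x + 5)^2.

m_A(x) = (x + 5)^2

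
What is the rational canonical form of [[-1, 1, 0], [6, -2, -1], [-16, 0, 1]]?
The invariant factors of A (the non-unit diagonal entries of the Smith normal form of xI - A over ℚ[x]) are (x + 3)(x^2 - x - 4), each dividing the next. The characteristic polynomial is their product, (x + 3)(x^2 - x - 4).

The rational canonical form is the block-diagonal matrix of companion matrices C(f_i):
R = [[0, 0, 12], [1, 0, 7], [0, 1, -2]].

Note the characteristic polynomial does not split into linear factors over ℚ, so A has no Jordan form over ℚ; the rational canonical form exists over any field.

R = [[0, 0, 12], [1, 0, 7], [0, 1, -2]]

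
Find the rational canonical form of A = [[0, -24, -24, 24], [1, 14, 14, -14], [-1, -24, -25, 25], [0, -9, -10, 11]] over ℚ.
The invariant factors of A (the non-unit diagonal entries of the Smith normal form of xI - A over ℚ[x]) are (x - 3)(x + 4)(x^2 - x + 2), each dividing the next. The characteristic polynomial is their product, (x - 3)(x + 4)(x^2 - x + 2).

The rational canonical form is the block-diagonal matrix of companion matrices C(f_i):
R = [[0, 0, 0, 24], [1, 0, 0, -14], [0, 1, 0, 11], [0, 0, 1, 0]].

Note the characteristic polynomial does not split into linear factors over ℚ, so A has no Jordan form over ℚ; the rational canonical form exists over any field.

R = [[0, 0, 0, 24], [1, 0, 0, -14], [0, 1, 0, 11], [0, 0, 1, 0]]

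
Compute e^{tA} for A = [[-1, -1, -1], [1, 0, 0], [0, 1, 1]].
e^{tA} = [[1 - t, -t, -t], [t*(2 - t)/2, 1 - t^2/2, -t^2/2], [t^2/2, t*(t + 2)/2, t^2/2 + t + 1]]

A has Jordan form J = [[0, 1, 0], [0, 0, 1], [0, 0, 0]] with A = PJP^{-1}, so e^{tA} = P e^{tJ} P^{-1}.

For a Jordan block J_k(λ), e^{tJ_k(λ)} = e^{λt} · (I + tN + t^2 N^2/2! + ... + t^{k-1} N^{k-1}/(k-1)!) where N is the nilpotent superdiagonal part.

Assembling the blocks and conjugating back gives the entries of e^{tA} as shown above.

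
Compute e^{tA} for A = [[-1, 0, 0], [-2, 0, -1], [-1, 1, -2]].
e^{tA} = [[e^{-t}, 0, 0], [t*(-t - 4)*e^{-t}/2, (t + 1)*e^{-t}, -t*e^{-t}], [t*(-t - 2)*e^{-t}/2, t*e^{-t}, (1 - t)*e^{-t}]]

A has Jordan form J = [[-1, 1, 0], [0, -1, 1], [0, 0, -1]] with A = PJP^{-1}, so e^{tA} = P e^{tJ} P^{-1}.

For a Jordan block J_k(λ), e^{tJ_k(λ)} = e^{λt} · (I + tN + t^2 N^2/2! + ... + t^{k-1} N^{k-1}/(k-1)!) where N is the nilpotent superdiagonal part.

Assembling the blocks and conjugating back gives the entries of e^{tA} as shown above.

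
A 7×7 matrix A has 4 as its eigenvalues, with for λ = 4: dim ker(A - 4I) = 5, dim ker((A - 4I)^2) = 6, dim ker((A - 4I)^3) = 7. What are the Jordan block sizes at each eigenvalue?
Jordan blocks: (4, 3), (4, 1), (4, 1), (4, 1), (4, 1)

λ = 4: successive nullity increments [5, 1, 1] count blocks of size ≥ k; block sizes are [3, 1, 1, 1, 1].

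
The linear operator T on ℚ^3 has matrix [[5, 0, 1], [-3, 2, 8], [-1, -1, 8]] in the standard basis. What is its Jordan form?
The characteristic polynomial is det(xI - A) = (x - 5)^3, so the eigenvalues are 5 (algebraic multiplicity 3).

For λ = 5: rank(A - 5I) = 2, rank((A - 5I)^2) = 1, rank((A - 5I)^3) = 0. The eigenspace has dimension 3 - 2 = 1, so there is 1 Jordan block; the rank sequence gives block sizes [3].

Assembling the blocks gives the Jordan form J above.

J = [[5, 1, 0], [0, 5, 1], [0, 0, 5]]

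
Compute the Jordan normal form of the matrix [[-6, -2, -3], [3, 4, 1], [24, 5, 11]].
J = [[3, 1, 0], [0, 3, 1], [0, 0, 3]]

The characteristic polynomial is det(xI - A) = (x - 3)^3, so the eigenvalues are 3 (algebraic multiplicity 3).

For λ = 3: rank(A - 3I) = 2, rank((A - 3I)^2) = 1, rank((A - 3I)^3) = 0. The eigenspace has dimension 3 - 2 = 1, so there is 1 Jordan block; the rank sequence gives block sizes [3].

Assembling the blocks gives the Jordan form J above.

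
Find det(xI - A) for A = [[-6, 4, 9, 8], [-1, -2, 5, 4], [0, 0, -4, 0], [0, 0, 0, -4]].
χ_A(x) = (x + 4)^4

xI - A = [[x + 6, -4, -9, -8], [1, x + 2, -5, -4], [0, 0, x + 4, 0], [0, 0, 0, x + 4]].

Expanding det(xI - A) along the first row:
det(xI - A) = + (x + 6)·det([[x + 2, -5, -4], [0, x + 4, 0], [0, 0, x + 4]]) - (-4)·det([[1, -5, -4], [0, x + 4, 0], [0, 0, x + 4]]) + (-9)·det([[1, x + 2, -4], [0, 0, 0], [0, 0, x + 4]]) - (-8)·det([[1, x + 2, -5], [0, 0, x + 4], [0, 0, 0]]).

Evaluating gives χ_A(x) = x^4 + 16x^3 + 96x^2 + 256x + 256 = (x + 4)^4.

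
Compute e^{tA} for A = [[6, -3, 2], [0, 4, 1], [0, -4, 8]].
A has Jordan form J = [[6, 1, 0], [0, 6, 1], [0, 0, 6]] with A = PJP^{-1}, so e^{tA} = P e^{tJ} P^{-1}.

For a Jordan block J_k(λ), e^{tJ_k(λ)} = e^{λt} · (I + tN + t^2 N^2/2! + ... + t^{k-1} N^{k-1}/(k-1)!) where N is the nilpotent superdiagonal part.

Assembling the blocks and conjugating back gives the entries of e^{tA} as shown above.

e^{tA} = [[e^{6*t}, t*(-t - 3)*e^{6*t}, t*(t + 4)*e^{6*t}/2], [0, (1 - 2*t)*e^{6*t}, t*e^{6*t}], [0, -4*t*e^{6*t}, (2*t + 1)*e^{6*t}]]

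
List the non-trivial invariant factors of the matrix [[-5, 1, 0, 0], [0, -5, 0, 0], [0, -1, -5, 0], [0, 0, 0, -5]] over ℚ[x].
x + 5, x + 5, (x + 5)^2

The Jordan structure of A has elementary divisors (x + 5)^2, (x + 5), (x + 5). Arranging the block sizes at each eigenvalue in decreasing order and taking row products gives the invariant factors.

Invariant factors (smallest first, each dividing the next): x + 5, x + 5, (x + 5)^2.

Check: the last factor (x + 5)^2 is the minimal polynomial, and the product (x + 5)^4 is the characteristic polynomial.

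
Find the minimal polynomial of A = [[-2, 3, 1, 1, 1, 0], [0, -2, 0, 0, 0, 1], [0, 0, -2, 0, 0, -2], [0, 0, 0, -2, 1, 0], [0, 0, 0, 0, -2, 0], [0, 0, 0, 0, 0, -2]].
m_A(x) = (x + 2)^3

The characteristic polynomial factors as (x + 2)^6. The minimal polynomial is ∏(x - λ)^{k_λ} where k_λ is the size of the largest Jordan block at λ.

For λ = -2: rank(A + 2I) = 3, and the largest Jordan block has size 3 (the smallest k with rank((A + 2I)^k) = rank((A + 2I)^(k+1))).

So m_A(x) = (x + 2)^3.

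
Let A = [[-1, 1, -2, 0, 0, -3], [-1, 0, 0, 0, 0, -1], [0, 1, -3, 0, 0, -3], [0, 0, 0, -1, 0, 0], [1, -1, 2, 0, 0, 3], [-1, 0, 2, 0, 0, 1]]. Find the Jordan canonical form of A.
The characteristic polynomial is det(xI - A) = x^2(x + 1)^4, so the eigenvalues are -1 (algebraic multiplicity 4), 0 (algebraic multiplicity 2).

For λ = -1: rank(A + I) = 3, rank((A + I)^2) = 2. The eigenspace has dimension 6 - 3 = 3, so there are 3 Jordan blocks; the rank sequence gives block sizes [2, 1, 1].

For λ = 0: rank(A) = 4. The eigenspace has dimension 6 - 4 = 2, so there are 2 Jordan blocks; the rank sequence gives block sizes [1, 1].

Assembling the blocks gives the Jordan form J above.

J = [[-1, 1, 0, 0, 0, 0], [0, -1, 0, 0, 0, 0], [0, 0, -1, 0, 0, 0], [0, 0, 0, -1, 0, 0], [0, 0, 0, 0, 0, 0], [0, 0, 0, 0, 0, 0]]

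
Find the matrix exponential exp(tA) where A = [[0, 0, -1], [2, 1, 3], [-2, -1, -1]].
e^{tA} = [[t^2 + 1, t^2/2, t*(t - 2)/2], [2*t*(1 - t), -t^2 + t + 1, t*(3 - t)], [-2*t, -t, 1 - t]]

A has Jordan form J = [[0, 1, 0], [0, 0, 1], [0, 0, 0]] with A = PJP^{-1}, so e^{tA} = P e^{tJ} P^{-1}.

For a Jordan block J_k(λ), e^{tJ_k(λ)} = e^{λt} · (I + tN + t^2 N^2/2! + ... + t^{k-1} N^{k-1}/(k-1)!) where N is the nilpotent superdiagonal part.

Assembling the blocks and conjugating back gives the entries of e^{tA} as shown above.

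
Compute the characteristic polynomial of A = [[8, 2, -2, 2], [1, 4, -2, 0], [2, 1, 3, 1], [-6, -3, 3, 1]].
xI - A = [[x - 8, -2, 2, -2], [-1, x - 4, 2, 0], [-2, -1, x - 3, -1], [6, 3, -3, x - 1]].

Expanding det(xI - A) along the first row:
det(xI - A) = + (x - 8)·det([[x - 4, 2, 0], [-1, x - 3, -1], [3, -3, x - 1]]) - (-2)·det([[-1, 2, 0], [-2, x - 3, -1], [6, -3, x - 1]]) + (2)·det([[-1, x - 4, 0], [-2, -1, -1], [6, 3, x - 1]]) - (-2)·det([[-1, x - 4, 2], [-2, -1, x - 3], [6, 3, -3]]).

Evaluating gives χ_A(x) = x^4 - 16x^3 + 96x^2 - 256x + 256 = (x - 4)^4.

χ_A(x) = (x - 4)^4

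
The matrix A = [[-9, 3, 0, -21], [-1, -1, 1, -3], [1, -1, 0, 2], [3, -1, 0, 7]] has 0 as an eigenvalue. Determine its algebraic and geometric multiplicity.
The characteristic polynomial is x(x + 1)^3, so the factor x appears with exponent 1: the algebraic multiplicity is 1.

rank(A) = 3, so the eigenspace has dimension 4 - 3 = 1: the geometric multiplicity is 1.

algebraic multiplicity 1, geometric multiplicity 1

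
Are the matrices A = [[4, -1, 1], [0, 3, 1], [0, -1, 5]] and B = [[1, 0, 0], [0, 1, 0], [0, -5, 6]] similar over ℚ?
No.

trace(A) = 12 but trace(B) = 8. The trace is a similarity invariant, so A and B are not similar.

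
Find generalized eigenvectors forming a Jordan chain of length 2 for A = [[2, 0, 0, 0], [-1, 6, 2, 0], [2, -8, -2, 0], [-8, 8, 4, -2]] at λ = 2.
We seek v_1 ∈ ker((A - 2I)^2) \ ker(A - 2I), then set v_{i+1} = (A - 2I) v_i.

One such chain is v_1 = [[-3, 0, -1, 5]]^T, v_2 = [[0, 1, -2, 0]]^T. Check: (A - 2I) v_2 = [[0, 0, 0, 0]]^T = 0.

v_1 = [[-3, 0, -1, 5]]^T, v_2 = [[0, 1, -2, 0]]^T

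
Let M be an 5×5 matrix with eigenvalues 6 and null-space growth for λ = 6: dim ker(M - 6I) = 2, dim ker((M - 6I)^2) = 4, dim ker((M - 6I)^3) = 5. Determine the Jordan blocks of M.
Jordan blocks: (6, 3), (6, 2)

λ = 6: successive nullity increments [2, 2, 1] count blocks of size ≥ k; block sizes are [3, 2].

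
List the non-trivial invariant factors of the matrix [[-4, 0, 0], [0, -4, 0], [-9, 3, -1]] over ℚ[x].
The Jordan structure of A has elementary divisors (x + 4), (x + 4), (x + 1). Arranging the block sizes at each eigenvalue in decreasing order and taking row products gives the invariant factors.

Invariant factors (smallest first, each dividing the next): x + 4, (x + 1)(x + 4).

Check: the last factor (x + 1)(x + 4) is the minimal polynomial, and the product (x + 1)(x + 4)^2 is the characteristic polynomial.

x + 4, (x + 1)(x + 4)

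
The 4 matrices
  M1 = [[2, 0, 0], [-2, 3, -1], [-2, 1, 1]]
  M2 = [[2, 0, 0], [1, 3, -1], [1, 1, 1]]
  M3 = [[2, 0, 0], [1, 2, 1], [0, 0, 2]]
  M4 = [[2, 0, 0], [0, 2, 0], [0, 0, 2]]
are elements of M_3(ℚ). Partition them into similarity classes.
Characteristic polynomials: χ_{M1} = (x - 2)^3, χ_{M2} = (x - 2)^3, χ_{M3} = (x - 2)^3, χ_{M4} = (x - 2)^3.

{M1, M2, M3}: invariant factors x - 2, (x - 2)^2.

{M4}: invariant factors x - 2, x - 2, x - 2.

Matrices are similar if and only if their invariant-factor lists agree; the partition into similarity classes is {M1, M2, M3}, {M4}.

2 classes: {M1, M2, M3}, {M4}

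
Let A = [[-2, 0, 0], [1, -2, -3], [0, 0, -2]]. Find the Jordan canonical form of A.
The characteristic polynomial is det(xI - A) = (x + 2)^3, so the eigenvalues are -2 (algebraic multiplicity 3).

For λ = -2: rank(A + 2I) = 1, rank((A + 2I)^2) = 0. The eigenspace has dimension 3 - 1 = 2, so there are 2 Jordan blocks; the rank sequence gives block sizes [2, 1].

Assembling the blocks gives the Jordan form J above.

J = [[-2, 1, 0], [0, -2, 0], [0, 0, -2]]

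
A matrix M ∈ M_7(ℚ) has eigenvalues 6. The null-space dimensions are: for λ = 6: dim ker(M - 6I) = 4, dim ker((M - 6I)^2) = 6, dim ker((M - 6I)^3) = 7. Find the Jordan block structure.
Jordan blocks: (6, 3), (6, 2), (6, 1), (6, 1)

λ = 6: successive nullity increments [4, 2, 1] count blocks of size ≥ k; block sizes are [3, 2, 1, 1].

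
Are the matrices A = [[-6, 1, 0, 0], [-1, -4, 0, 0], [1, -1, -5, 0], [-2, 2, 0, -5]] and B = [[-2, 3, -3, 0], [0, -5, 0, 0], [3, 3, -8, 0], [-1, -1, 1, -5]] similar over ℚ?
Yes.

Two matrices over a field are similar if and only if they have the same invariant factors.

Both A and B have characteristic polynomial (x + 5)^4 and minimal polynomial (x + 5)^2. Computing further, both have invariant factors x + 5, x + 5, (x + 5)^2. Hence A and B are similar.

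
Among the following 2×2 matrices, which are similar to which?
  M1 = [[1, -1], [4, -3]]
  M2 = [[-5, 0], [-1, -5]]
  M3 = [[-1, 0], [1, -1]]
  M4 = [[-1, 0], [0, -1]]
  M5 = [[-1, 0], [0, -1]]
3 classes: {M1, M3}, {M2}, {M4, M5}

Characteristic polynomials: χ_{M1} = (x + 1)^2, χ_{M2} = (x + 5)^2, χ_{M3} = (x + 1)^2, χ_{M4} = (x + 1)^2, χ_{M5} = (x + 1)^2.

{M1, M3}: invariant factors (x + 1)^2.

{M2}: invariant factors (x + 5)^2.

{M4, M5}: invariant factors x + 1, x + 1.

Matrices are similar if and only if their invariant-factor lists agree; the partition into similarity classes is {M1, M3}, {M2}, {M4, M5}.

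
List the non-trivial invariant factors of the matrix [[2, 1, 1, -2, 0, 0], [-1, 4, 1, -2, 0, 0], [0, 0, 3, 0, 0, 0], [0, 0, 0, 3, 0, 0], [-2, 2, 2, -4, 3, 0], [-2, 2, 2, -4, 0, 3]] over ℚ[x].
The Jordan structure of A has elementary divisors (x - 3)^2, (x - 3), (x - 3), (x - 3), (x - 3). Arranging the block sizes at each eigenvalue in decreasing order and taking row products gives the invariant factors.

Invariant factors (smallest first, each dividing the next): x - 3, x - 3, x - 3, x - 3, (x - 3)^2.

Check: the last factor (x - 3)^2 is the minimal polynomial, and the product (x - 3)^6 is the characteristic polynomial.

x - 3, x - 3, x - 3, x - 3, (x - 3)^2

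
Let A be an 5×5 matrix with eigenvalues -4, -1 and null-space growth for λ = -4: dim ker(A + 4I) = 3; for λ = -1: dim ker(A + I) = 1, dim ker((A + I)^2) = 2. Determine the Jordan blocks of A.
Jordan blocks: (-4, 1), (-4, 1), (-4, 1), (-1, 2)

λ = -4: successive nullity increments [3] count blocks of size ≥ k; block sizes are [1, 1, 1].
λ = -1: successive nullity increments [1, 1] count blocks of size ≥ k; block sizes are [2].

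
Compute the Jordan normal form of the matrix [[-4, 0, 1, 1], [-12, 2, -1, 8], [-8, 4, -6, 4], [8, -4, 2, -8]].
The characteristic polynomial is det(xI - A) = (x + 4)^4, so the eigenvalues are -4 (algebraic multiplicity 4).

For λ = -4: rank(A + 4I) = 2, rank((A + 4I)^2) = 0. The eigenspace has dimension 4 - 2 = 2, so there are 2 Jordan blocks; the rank sequence gives block sizes [2, 2].

Assembling the blocks gives the Jordan form J above.

J = [[-4, 1, 0, 0], [0, -4, 0, 0], [0, 0, -4, 1], [0, 0, 0, -4]]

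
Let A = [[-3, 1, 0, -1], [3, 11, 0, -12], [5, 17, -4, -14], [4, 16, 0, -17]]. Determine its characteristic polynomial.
χ_A(x) = (x + 1)(x + 4)^3

xI - A = [[x + 3, -1, 0, 1], [-3, x - 11, 0, 12], [-5, -17, x + 4, 14], [-4, -16, 0, x + 17]].

Expanding det(xI - A) along the first row:
det(xI - A) = + (x + 3)·det([[x - 11, 0, 12], [-17, x + 4, 14], [-16, 0, x + 17]]) - (-1)·det([[-3, 0, 12], [-5, x + 4, 14], [-4, 0, x + 17]]) + (0)·det([[-3, x - 11, 12], [-5, -17, 14], [-4, -16, x + 17]]) - (1)·det([[-3, x - 11, 0], [-5, -17, x + 4], [-4, -16, 0]]).

Evaluating gives χ_A(x) = x^4 + 13x^3 + 60x^2 + 112x + 64 = (x + 1)(x + 4)^3.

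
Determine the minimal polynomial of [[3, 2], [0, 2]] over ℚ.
m_A(x) = (x - 3)(x - 2)

The characteristic polynomial factors as (x - 3)(x - 2). The minimal polynomial is ∏(x - λ)^{k_λ} where k_λ is the size of the largest Jordan block at λ.

For λ = 2: rank(A - 2I) = 1, and the largest Jordan block has size 1 (the smallest k with rank((A - 2I)^k) = rank((A - 2I)^(k+1))).
For λ = 3: rank(A - 3I) = 1, and the largest Jordan block has size 1 (the smallest k with rank((A - 3I)^k) = rank((A - 3I)^(k+1))).

So m_A(x) = (x - 3)(x - 2).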